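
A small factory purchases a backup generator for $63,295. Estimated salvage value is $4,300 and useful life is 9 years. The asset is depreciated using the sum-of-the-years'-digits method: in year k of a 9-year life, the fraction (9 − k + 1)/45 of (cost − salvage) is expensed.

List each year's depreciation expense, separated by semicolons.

$11,799; $10,488; $9,177; $7,866; $6,555; $5,244; $3,933; $2,622; $1,311

Depreciable base = $63,295 − $4,300 = $58,995.
Sum of the years' digits = 9+8+7+6+5+4+3+2+1 = 45.
Year 1: $58,995 × 9/45 = $11,799. Book value $51,496.
Year 2: $58,995 × 8/45 = $10,488. Book value $41,008.
Year 3: $58,995 × 7/45 = $9,177. Book value $31,831.
Year 4: $58,995 × 6/45 = $7,866. Book value $23,965.
Year 5: $58,995 × 5/45 = $6,555. Book value $17,410.
Year 6: $58,995 × 4/45 = $5,244. Book value $12,166.
Year 7: $58,995 × 3/45 = $3,933. Book value $8,233.
Year 8: $58,995 × 2/45 = $2,622. Book value $5,611.
Year 9: $58,995 × 1/45 = $1,311. Book value $4,300.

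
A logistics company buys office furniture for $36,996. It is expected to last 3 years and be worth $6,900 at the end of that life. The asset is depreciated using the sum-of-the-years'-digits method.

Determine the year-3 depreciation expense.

Depreciable base = $36,996 − $6,900 = $30,096.
Sum of the years' digits = 3+2+1 = 6.
Year 1: $30,096 × 3/6 = $15,048. Book value $21,948.
Year 2: $30,096 × 2/6 = $10,032. Book value $11,916.
Year 3: $30,096 × 1/6 = $5,016. Book value $6,900.

$5,016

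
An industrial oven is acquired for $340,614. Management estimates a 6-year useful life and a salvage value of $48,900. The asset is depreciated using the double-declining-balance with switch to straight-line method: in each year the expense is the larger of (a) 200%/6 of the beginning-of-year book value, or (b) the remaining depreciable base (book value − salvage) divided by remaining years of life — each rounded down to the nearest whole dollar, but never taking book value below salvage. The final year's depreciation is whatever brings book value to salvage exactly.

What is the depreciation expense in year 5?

Depreciable base = $340,614 − $48,900 = $291,714.
Year 1: DB = ⌊$340,614 × 200%/6⌋ = $113,538; SL = ⌊$291,714/6⌋ = $48,619 → take DB $113,538. Book value $227,076.
Year 2: DB = ⌊$227,076 × 200%/6⌋ = $75,692; SL = ⌊$178,176/5⌋ = $35,635 → take DB $75,692. Book value $151,384.
Year 3: DB = ⌊$151,384 × 200%/6⌋ = $50,461; SL = ⌊$102,484/4⌋ = $25,621 → take DB $50,461. Book value $100,923.
Year 4: DB = ⌊$100,923 × 200%/6⌋ = $33,641; SL = ⌊$52,023/3⌋ = $17,341 → take DB $33,641. Book value $67,282.
Year 5: DB = ⌊$67,282 × 200%/6⌋ = $22,427; SL = ⌊$18,382/2⌋ = $9,191 → take DB $22,427, capped at $18,382. Book value $48,900.

$18,382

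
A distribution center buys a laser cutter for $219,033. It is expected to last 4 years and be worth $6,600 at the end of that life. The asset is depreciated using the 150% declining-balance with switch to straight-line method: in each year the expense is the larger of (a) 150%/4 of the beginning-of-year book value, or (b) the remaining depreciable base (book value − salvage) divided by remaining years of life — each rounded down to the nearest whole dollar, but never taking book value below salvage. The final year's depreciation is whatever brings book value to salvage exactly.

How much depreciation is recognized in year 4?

$39,480

Depreciable base = $219,033 − $6,600 = $212,433.
Year 1: DB = ⌊$219,033 × 150%/4⌋ = $82,137; SL = ⌊$212,433/4⌋ = $53,108 → take DB $82,137. Book value $136,896.
Year 2: DB = ⌊$136,896 × 150%/4⌋ = $51,336; SL = ⌊$130,296/3⌋ = $43,432 → take DB $51,336. Book value $85,560.
Year 3: DB = ⌊$85,560 × 150%/4⌋ = $32,085; SL = ⌊$78,960/2⌋ = $39,480 → take SL $39,480. Book value $46,080.
Year 4 (final): $46,080 − $6,600 = $39,480. Book value $6,600.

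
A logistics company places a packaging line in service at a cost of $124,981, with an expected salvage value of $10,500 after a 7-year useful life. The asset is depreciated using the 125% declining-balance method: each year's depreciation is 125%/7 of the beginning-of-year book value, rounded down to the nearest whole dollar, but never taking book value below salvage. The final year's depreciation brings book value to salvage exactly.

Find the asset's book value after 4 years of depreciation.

$56,902

Depreciable base = $124,981 − $10,500 = $114,481.
Year 1: ⌊$124,981 × 125%/7⌋ = $22,318. Book value $102,663.
Year 2: ⌊$102,663 × 125%/7⌋ = $18,332. Book value $84,331.
Year 3: ⌊$84,331 × 125%/7⌋ = $15,059. Book value $69,272.
Year 4: ⌊$69,272 × 125%/7⌋ = $12,370. Book value $56,902.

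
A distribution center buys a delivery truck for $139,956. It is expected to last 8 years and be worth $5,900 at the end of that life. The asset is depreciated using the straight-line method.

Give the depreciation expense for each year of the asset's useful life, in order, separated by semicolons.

$16,757; $16,757; $16,757; $16,757; $16,757; $16,757; $16,757; $16,757

Depreciable base = $139,956 − $5,900 = $134,056.
Annual expense = $134,056 / 8 = $16,757.
End of year 1: book value $123,199.
End of year 2: book value $106,442.
End of year 3: book value $89,685.
End of year 4: book value $72,928.
End of year 5: book value $56,171.
End of year 6: book value $39,414.
End of year 7: book value $22,657.
End of year 8: book value $5,900.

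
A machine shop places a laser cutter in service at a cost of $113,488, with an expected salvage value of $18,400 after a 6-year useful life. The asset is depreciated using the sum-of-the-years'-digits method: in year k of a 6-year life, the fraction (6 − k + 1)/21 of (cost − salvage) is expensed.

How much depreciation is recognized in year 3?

Depreciable base = $113,488 − $18,400 = $95,088.
Sum of the years' digits = 6+5+4+3+2+1 = 21.
Year 1: $95,088 × 6/21 = $27,168. Book value $86,320.
Year 2: $95,088 × 5/21 = $22,640. Book value $63,680.
Year 3: $95,088 × 4/21 = $18,112. Book value $45,568.

$18,112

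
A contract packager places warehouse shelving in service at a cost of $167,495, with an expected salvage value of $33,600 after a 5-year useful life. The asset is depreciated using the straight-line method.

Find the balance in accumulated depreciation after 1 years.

$26,779

Depreciable base = $167,495 − $33,600 = $133,895.
Annual expense = $133,895 / 5 = $26,779.
End of year 1: book value $140,716.
Accumulated through year 1 = $167,495 − $140,716 = $26,779.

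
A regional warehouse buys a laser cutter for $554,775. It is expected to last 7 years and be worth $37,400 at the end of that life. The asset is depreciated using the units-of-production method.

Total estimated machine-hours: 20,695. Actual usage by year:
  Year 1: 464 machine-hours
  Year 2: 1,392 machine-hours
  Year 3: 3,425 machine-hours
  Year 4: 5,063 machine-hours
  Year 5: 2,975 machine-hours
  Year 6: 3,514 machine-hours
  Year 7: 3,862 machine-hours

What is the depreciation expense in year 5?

Depreciable base = $554,775 − $37,400 = $517,375.
Rate = $517,375 / 20,695 machine-hours = $25 per machine-hour.
Year 1: 464 × $25 = $11,600. Book value $543,175.
Year 2: 1,392 × $25 = $34,800. Book value $508,375.
Year 3: 3,425 × $25 = $85,625. Book value $422,750.
Year 4: 5,063 × $25 = $126,575. Book value $296,175.
Year 5: 2,975 × $25 = $74,375. Book value $221,800.

$74,375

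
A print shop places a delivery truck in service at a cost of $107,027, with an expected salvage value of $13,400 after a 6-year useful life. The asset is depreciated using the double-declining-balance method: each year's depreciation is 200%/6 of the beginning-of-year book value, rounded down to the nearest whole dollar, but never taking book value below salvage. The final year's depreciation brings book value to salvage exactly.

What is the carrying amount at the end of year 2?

Depreciable base = $107,027 − $13,400 = $93,627.
Year 1: ⌊$107,027 × 200%/6⌋ = $35,675. Book value $71,352.
Year 2: ⌊$71,352 × 200%/6⌋ = $23,784. Book value $47,568.

$47,568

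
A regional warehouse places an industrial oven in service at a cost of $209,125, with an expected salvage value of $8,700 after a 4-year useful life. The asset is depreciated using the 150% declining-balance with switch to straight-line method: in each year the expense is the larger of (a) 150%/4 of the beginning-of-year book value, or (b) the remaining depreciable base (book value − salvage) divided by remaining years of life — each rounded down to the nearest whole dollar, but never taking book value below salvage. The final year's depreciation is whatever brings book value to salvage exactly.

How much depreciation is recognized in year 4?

Depreciable base = $209,125 − $8,700 = $200,425.
Year 1: DB = ⌊$209,125 × 150%/4⌋ = $78,421; SL = ⌊$200,425/4⌋ = $50,106 → take DB $78,421. Book value $130,704.
Year 2: DB = ⌊$130,704 × 150%/4⌋ = $49,014; SL = ⌊$122,004/3⌋ = $40,668 → take DB $49,014. Book value $81,690.
Year 3: DB = ⌊$81,690 × 150%/4⌋ = $30,633; SL = ⌊$72,990/2⌋ = $36,495 → take SL $36,495. Book value $45,195.
Year 4 (final): $45,195 − $8,700 = $36,495. Book value $8,700.

$36,495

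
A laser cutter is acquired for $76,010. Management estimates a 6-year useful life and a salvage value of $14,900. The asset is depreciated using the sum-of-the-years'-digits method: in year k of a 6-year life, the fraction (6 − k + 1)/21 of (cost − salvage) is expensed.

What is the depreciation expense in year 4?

Depreciable base = $76,010 − $14,900 = $61,110.
Sum of the years' digits = 6+5+4+3+2+1 = 21.
Year 1: $61,110 × 6/21 = $17,460. Book value $58,550.
Year 2: $61,110 × 5/21 = $14,550. Book value $44,000.
Year 3: $61,110 × 4/21 = $11,640. Book value $32,360.
Year 4: $61,110 × 3/21 = $8,730. Book value $23,630.

$8,730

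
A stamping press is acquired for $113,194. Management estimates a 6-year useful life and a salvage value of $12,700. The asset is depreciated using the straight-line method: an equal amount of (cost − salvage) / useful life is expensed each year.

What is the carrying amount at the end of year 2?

Depreciable base = $113,194 − $12,700 = $100,494.
Annual expense = $100,494 / 6 = $16,749.
End of year 1: book value $96,445.
End of year 2: book value $79,696.

$79,696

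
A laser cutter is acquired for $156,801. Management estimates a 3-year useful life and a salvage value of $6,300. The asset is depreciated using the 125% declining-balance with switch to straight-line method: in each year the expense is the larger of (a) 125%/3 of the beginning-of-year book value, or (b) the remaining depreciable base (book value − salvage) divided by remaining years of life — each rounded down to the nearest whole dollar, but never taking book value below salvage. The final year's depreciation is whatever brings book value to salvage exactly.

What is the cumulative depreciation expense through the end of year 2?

Depreciable base = $156,801 − $6,300 = $150,501.
Year 1: DB = ⌊$156,801 × 125%/3⌋ = $65,333; SL = ⌊$150,501/3⌋ = $50,167 → take DB $65,333. Book value $91,468.
Year 2: DB = ⌊$91,468 × 125%/3⌋ = $38,111; SL = ⌊$85,168/2⌋ = $42,584 → take SL $42,584. Book value $48,884.
Accumulated through year 2 = $156,801 − $48,884 = $107,917.

$107,917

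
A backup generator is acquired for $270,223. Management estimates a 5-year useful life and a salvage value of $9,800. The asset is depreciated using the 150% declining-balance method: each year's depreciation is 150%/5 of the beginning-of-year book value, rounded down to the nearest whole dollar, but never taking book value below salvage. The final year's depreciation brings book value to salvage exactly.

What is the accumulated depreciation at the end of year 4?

$205,342

Depreciable base = $270,223 − $9,800 = $260,423.
Year 1: ⌊$270,223 × 150%/5⌋ = $81,066. Book value $189,157.
Year 2: ⌊$189,157 × 150%/5⌋ = $56,747. Book value $132,410.
Year 3: ⌊$132,410 × 150%/5⌋ = $39,723. Book value $92,687.
Year 4: ⌊$92,687 × 150%/5⌋ = $27,806. Book value $64,881.
Accumulated through year 4 = $270,223 − $64,881 = $205,342.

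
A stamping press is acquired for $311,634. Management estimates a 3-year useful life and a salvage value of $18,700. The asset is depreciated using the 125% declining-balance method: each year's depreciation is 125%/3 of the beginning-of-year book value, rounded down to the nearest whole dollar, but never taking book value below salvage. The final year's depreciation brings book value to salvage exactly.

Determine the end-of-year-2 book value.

$106,043

Depreciable base = $311,634 − $18,700 = $292,934.
Year 1: ⌊$311,634 × 125%/3⌋ = $129,847. Book value $181,787.
Year 2: ⌊$181,787 × 125%/3⌋ = $75,744. Book value $106,043.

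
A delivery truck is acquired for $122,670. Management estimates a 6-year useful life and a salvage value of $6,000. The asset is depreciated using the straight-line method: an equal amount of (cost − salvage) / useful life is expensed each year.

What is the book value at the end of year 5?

Depreciable base = $122,670 − $6,000 = $116,670.
Annual expense = $116,670 / 6 = $19,445.
End of year 1: book value $103,225.
End of year 2: book value $83,780.
End of year 3: book value $64,335.
End of year 4: book value $44,890.
End of year 5: book value $25,445.

$25,445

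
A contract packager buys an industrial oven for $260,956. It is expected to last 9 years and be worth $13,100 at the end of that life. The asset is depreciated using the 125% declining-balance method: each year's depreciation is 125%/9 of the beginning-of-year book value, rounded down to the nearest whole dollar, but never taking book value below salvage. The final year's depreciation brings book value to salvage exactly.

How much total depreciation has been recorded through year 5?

$137,398

Depreciable base = $260,956 − $13,100 = $247,856.
Year 1: ⌊$260,956 × 125%/9⌋ = $36,243. Book value $224,713.
Year 2: ⌊$224,713 × 125%/9⌋ = $31,210. Book value $193,503.
Year 3: ⌊$193,503 × 125%/9⌋ = $26,875. Book value $166,628.
Year 4: ⌊$166,628 × 125%/9⌋ = $23,142. Book value $143,486.
Year 5: ⌊$143,486 × 125%/9⌋ = $19,928. Book value $123,558.
Accumulated through year 5 = $260,956 − $123,558 = $137,398.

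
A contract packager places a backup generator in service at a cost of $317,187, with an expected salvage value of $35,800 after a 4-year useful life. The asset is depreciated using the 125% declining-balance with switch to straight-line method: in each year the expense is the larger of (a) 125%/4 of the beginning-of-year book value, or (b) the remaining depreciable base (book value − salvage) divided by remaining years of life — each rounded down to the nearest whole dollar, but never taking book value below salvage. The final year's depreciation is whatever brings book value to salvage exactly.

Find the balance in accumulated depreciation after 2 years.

Depreciable base = $317,187 − $35,800 = $281,387.
Year 1: DB = ⌊$317,187 × 125%/4⌋ = $99,120; SL = ⌊$281,387/4⌋ = $70,346 → take DB $99,120. Book value $218,067.
Year 2: DB = ⌊$218,067 × 125%/4⌋ = $68,145; SL = ⌊$182,267/3⌋ = $60,755 → take DB $68,145. Book value $149,922.
Accumulated through year 2 = $317,187 − $149,922 = $167,265.

$167,265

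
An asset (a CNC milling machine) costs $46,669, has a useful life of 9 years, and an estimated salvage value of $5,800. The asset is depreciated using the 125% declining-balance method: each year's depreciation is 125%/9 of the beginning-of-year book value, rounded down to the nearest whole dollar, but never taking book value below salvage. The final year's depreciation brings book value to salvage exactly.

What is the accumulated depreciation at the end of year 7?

$30,282

Depreciable base = $46,669 − $5,800 = $40,869.
Year 1: ⌊$46,669 × 125%/9⌋ = $6,481. Book value $40,188.
Year 2: ⌊$40,188 × 125%/9⌋ = $5,581. Book value $34,607.
Year 3: ⌊$34,607 × 125%/9⌋ = $4,806. Book value $29,801.
Year 4: ⌊$29,801 × 125%/9⌋ = $4,139. Book value $25,662.
Year 5: ⌊$25,662 × 125%/9⌋ = $3,564. Book value $22,098.
Year 6: ⌊$22,098 × 125%/9⌋ = $3,069. Book value $19,029.
Year 7: ⌊$19,029 × 125%/9⌋ = $2,642. Book value $16,387.
Accumulated through year 7 = $46,669 − $16,387 = $30,282.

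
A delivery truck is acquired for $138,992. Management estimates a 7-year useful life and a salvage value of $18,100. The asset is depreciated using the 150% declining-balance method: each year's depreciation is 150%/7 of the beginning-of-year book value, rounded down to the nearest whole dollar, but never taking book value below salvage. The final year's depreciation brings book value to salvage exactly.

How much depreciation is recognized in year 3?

Depreciable base = $138,992 − $18,100 = $120,892.
Year 1: ⌊$138,992 × 150%/7⌋ = $29,784. Book value $109,208.
Year 2: ⌊$109,208 × 150%/7⌋ = $23,401. Book value $85,807.
Year 3: ⌊$85,807 × 150%/7⌋ = $18,387. Book value $67,420.

$18,387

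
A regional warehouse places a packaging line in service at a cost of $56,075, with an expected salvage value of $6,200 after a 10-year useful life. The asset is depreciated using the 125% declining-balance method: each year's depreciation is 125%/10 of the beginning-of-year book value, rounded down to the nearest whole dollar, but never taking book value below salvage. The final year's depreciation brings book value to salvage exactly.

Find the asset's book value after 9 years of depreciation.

$16,862

Depreciable base = $56,075 − $6,200 = $49,875.
Year 1: ⌊$56,075 × 125%/10⌋ = $7,009. Book value $49,066.
Year 2: ⌊$49,066 × 125%/10⌋ = $6,133. Book value $42,933.
Year 3: ⌊$42,933 × 125%/10⌋ = $5,366. Book value $37,567.
Year 4: ⌊$37,567 × 125%/10⌋ = $4,695. Book value $32,872.
Year 5: ⌊$32,872 × 125%/10⌋ = $4,109. Book value $28,763.
Year 6: ⌊$28,763 × 125%/10⌋ = $3,595. Book value $25,168.
Year 7: ⌊$25,168 × 125%/10⌋ = $3,146. Book value $22,022.
Year 8: ⌊$22,022 × 125%/10⌋ = $2,752. Book value $19,270.
Year 9: ⌊$19,270 × 125%/10⌋ = $2,408. Book value $16,862.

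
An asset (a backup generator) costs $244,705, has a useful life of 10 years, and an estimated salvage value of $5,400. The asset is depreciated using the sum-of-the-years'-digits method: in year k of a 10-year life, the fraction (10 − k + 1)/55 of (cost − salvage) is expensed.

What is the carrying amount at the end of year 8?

$18,453

Depreciable base = $244,705 − $5,400 = $239,305.
Sum of the years' digits = 10+9+8+7+6+5+4+3+2+1 = 55.
Year 1: $239,305 × 10/55 = $43,510. Book value $201,195.
Year 2: $239,305 × 9/55 = $39,159. Book value $162,036.
Year 3: $239,305 × 8/55 = $34,808. Book value $127,228.
Year 4: $239,305 × 7/55 = $30,457. Book value $96,771.
Year 5: $239,305 × 6/55 = $26,106. Book value $70,665.
Year 6: $239,305 × 5/55 = $21,755. Book value $48,910.
Year 7: $239,305 × 4/55 = $17,404. Book value $31,506.
Year 8: $239,305 × 3/55 = $13,053. Book value $18,453.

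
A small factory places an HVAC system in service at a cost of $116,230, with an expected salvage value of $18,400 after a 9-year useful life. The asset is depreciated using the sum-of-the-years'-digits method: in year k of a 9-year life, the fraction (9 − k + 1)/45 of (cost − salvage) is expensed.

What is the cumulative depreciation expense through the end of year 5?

$76,090

Depreciable base = $116,230 − $18,400 = $97,830.
Sum of the years' digits = 9+8+7+6+5+4+3+2+1 = 45.
Year 1: $97,830 × 9/45 = $19,566. Book value $96,664.
Year 2: $97,830 × 8/45 = $17,392. Book value $79,272.
Year 3: $97,830 × 7/45 = $15,218. Book value $64,054.
Year 4: $97,830 × 6/45 = $13,044. Book value $51,010.
Year 5: $97,830 × 5/45 = $10,870. Book value $40,140.
Accumulated through year 5 = $116,230 − $40,140 = $76,090.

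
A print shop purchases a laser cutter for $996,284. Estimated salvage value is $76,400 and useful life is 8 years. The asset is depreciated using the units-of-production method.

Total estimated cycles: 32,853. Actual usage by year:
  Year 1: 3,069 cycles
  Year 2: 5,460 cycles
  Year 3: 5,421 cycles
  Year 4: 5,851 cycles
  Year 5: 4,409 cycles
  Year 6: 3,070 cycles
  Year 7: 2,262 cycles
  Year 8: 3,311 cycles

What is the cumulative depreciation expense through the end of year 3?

$390,600

Depreciable base = $996,284 − $76,400 = $919,884.
Rate = $919,884 / 32,853 cycles = $28 per cycle.
Year 1: 3,069 × $28 = $85,932. Book value $910,352.
Year 2: 5,460 × $28 = $152,880. Book value $757,472.
Year 3: 5,421 × $28 = $151,788. Book value $605,684.
Accumulated through year 3 = $996,284 − $605,684 = $390,600.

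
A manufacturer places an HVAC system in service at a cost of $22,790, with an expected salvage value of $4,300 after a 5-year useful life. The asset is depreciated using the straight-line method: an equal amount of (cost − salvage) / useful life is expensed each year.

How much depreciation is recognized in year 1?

$3,698

Depreciable base = $22,790 − $4,300 = $18,490.
Annual expense = $18,490 / 5 = $3,698.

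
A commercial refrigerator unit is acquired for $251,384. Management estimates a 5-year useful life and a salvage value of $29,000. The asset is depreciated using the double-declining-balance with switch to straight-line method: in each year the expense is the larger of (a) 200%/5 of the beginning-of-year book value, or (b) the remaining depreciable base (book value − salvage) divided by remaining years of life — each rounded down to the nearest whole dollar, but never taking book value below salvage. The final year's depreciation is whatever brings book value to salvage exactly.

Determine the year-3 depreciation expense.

$36,199

Depreciable base = $251,384 − $29,000 = $222,384.
Year 1: DB = ⌊$251,384 × 200%/5⌋ = $100,553; SL = ⌊$222,384/5⌋ = $44,476 → take DB $100,553. Book value $150,831.
Year 2: DB = ⌊$150,831 × 200%/5⌋ = $60,332; SL = ⌊$121,831/4⌋ = $30,457 → take DB $60,332. Book value $90,499.
Year 3: DB = ⌊$90,499 × 200%/5⌋ = $36,199; SL = ⌊$61,499/3⌋ = $20,499 → take DB $36,199. Book value $54,300.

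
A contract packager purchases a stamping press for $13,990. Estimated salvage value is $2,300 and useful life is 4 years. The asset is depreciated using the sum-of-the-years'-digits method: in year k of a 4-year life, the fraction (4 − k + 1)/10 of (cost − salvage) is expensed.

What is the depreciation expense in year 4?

$1,169

Depreciable base = $13,990 − $2,300 = $11,690.
Sum of the years' digits = 4+3+2+1 = 10.
Year 1: $11,690 × 4/10 = $4,676. Book value $9,314.
Year 2: $11,690 × 3/10 = $3,507. Book value $5,807.
Year 3: $11,690 × 2/10 = $2,338. Book value $3,469.
Year 4: $11,690 × 1/10 = $1,169. Book value $2,300.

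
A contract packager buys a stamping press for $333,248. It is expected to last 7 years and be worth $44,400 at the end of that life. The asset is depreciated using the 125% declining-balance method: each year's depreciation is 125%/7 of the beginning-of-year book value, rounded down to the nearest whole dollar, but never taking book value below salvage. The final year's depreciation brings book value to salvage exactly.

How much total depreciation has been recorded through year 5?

Depreciable base = $333,248 − $44,400 = $288,848.
Year 1: ⌊$333,248 × 125%/7⌋ = $59,508. Book value $273,740.
Year 2: ⌊$273,740 × 125%/7⌋ = $48,882. Book value $224,858.
Year 3: ⌊$224,858 × 125%/7⌋ = $40,153. Book value $184,705.
Year 4: ⌊$184,705 × 125%/7⌋ = $32,983. Book value $151,722.
Year 5: ⌊$151,722 × 125%/7⌋ = $27,093. Book value $124,629.
Accumulated through year 5 = $333,248 − $124,629 = $208,619.

$208,619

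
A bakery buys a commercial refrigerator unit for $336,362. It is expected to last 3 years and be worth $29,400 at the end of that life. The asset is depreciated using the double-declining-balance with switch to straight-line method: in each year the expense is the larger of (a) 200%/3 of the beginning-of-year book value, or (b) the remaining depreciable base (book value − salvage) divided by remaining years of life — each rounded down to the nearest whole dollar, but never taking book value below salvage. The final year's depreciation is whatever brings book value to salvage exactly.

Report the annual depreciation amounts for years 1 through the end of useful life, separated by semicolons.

Depreciable base = $336,362 − $29,400 = $306,962.
Year 1: DB = ⌊$336,362 × 200%/3⌋ = $224,241; SL = ⌊$306,962/3⌋ = $102,320 → take DB $224,241. Book value $112,121.
Year 2: DB = ⌊$112,121 × 200%/3⌋ = $74,747; SL = ⌊$82,721/2⌋ = $41,360 → take DB $74,747. Book value $37,374.
Year 3 (final): $37,374 − $29,400 = $7,974. Book value $29,400.

$224,241; $74,747; $7,974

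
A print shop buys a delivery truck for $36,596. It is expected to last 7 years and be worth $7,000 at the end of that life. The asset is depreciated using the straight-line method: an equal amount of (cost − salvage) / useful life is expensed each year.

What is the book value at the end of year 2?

$28,140

Depreciable base = $36,596 − $7,000 = $29,596.
Annual expense = $29,596 / 7 = $4,228.
End of year 1: book value $32,368.
End of year 2: book value $28,140.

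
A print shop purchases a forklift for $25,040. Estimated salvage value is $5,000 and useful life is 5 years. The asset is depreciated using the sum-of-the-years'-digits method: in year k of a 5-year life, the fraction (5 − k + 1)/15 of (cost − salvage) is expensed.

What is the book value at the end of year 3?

Depreciable base = $25,040 − $5,000 = $20,040.
Sum of the years' digits = 5+4+3+2+1 = 15.
Year 1: $20,040 × 5/15 = $6,680. Book value $18,360.
Year 2: $20,040 × 4/15 = $5,344. Book value $13,016.
Year 3: $20,040 × 3/15 = $4,008. Book value $9,008.

$9,008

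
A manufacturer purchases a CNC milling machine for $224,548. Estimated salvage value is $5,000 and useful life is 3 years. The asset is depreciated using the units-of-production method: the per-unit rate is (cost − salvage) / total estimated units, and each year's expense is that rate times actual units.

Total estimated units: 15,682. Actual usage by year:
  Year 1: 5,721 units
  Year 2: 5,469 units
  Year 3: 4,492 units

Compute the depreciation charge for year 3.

Depreciable base = $224,548 − $5,000 = $219,548.
Rate = $219,548 / 15,682 units = $14 per unit.
Year 1: 5,721 × $14 = $80,094. Book value $144,454.
Year 2: 5,469 × $14 = $76,566. Book value $67,888.
Year 3: 4,492 × $14 = $62,888. Book value $5,000.

$62,888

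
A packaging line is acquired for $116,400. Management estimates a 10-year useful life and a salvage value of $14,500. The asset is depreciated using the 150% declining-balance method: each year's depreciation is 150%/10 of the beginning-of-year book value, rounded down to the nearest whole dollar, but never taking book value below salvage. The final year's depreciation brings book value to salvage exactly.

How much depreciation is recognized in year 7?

Depreciable base = $116,400 − $14,500 = $101,900.
Year 1: ⌊$116,400 × 150%/10⌋ = $17,460. Book value $98,940.
Year 2: ⌊$98,940 × 150%/10⌋ = $14,841. Book value $84,099.
Year 3: ⌊$84,099 × 150%/10⌋ = $12,614. Book value $71,485.
Year 4: ⌊$71,485 × 150%/10⌋ = $10,722. Book value $60,763.
Year 5: ⌊$60,763 × 150%/10⌋ = $9,114. Book value $51,649.
Year 6: ⌊$51,649 × 150%/10⌋ = $7,747. Book value $43,902.
Year 7: ⌊$43,902 × 150%/10⌋ = $6,585. Book value $37,317.

$6,585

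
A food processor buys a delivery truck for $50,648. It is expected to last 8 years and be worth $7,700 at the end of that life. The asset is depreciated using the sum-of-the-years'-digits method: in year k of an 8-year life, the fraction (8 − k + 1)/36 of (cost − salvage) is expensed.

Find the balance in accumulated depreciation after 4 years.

$31,018

Depreciable base = $50,648 − $7,700 = $42,948.
Sum of the years' digits = 8+7+6+5+4+3+2+1 = 36.
Year 1: $42,948 × 8/36 = $9,544. Book value $41,104.
Year 2: $42,948 × 7/36 = $8,351. Book value $32,753.
Year 3: $42,948 × 6/36 = $7,158. Book value $25,595.
Year 4: $42,948 × 5/36 = $5,965. Book value $19,630.
Accumulated through year 4 = $50,648 − $19,630 = $31,018.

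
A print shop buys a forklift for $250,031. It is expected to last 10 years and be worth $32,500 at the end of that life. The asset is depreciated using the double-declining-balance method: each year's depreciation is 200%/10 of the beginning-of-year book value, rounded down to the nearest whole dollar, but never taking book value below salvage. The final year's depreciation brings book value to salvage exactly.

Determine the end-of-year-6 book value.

Depreciable base = $250,031 − $32,500 = $217,531.
Year 1: ⌊$250,031 × 200%/10⌋ = $50,006. Book value $200,025.
Year 2: ⌊$200,025 × 200%/10⌋ = $40,005. Book value $160,020.
Year 3: ⌊$160,020 × 200%/10⌋ = $32,004. Book value $128,016.
Year 4: ⌊$128,016 × 200%/10⌋ = $25,603. Book value $102,413.
Year 5: ⌊$102,413 × 200%/10⌋ = $20,482. Book value $81,931.
Year 6: ⌊$81,931 × 200%/10⌋ = $16,386. Book value $65,545.

$65,545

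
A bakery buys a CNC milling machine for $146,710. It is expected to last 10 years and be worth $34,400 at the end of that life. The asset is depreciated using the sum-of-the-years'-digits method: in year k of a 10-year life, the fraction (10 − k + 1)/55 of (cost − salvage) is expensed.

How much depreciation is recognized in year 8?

$6,126

Depreciable base = $146,710 − $34,400 = $112,310.
Sum of the years' digits = 10+9+8+7+6+5+4+3+2+1 = 55.
Year 1: $112,310 × 10/55 = $20,420. Book value $126,290.
Year 2: $112,310 × 9/55 = $18,378. Book value $107,912.
Year 3: $112,310 × 8/55 = $16,336. Book value $91,576.
Year 4: $112,310 × 7/55 = $14,294. Book value $77,282.
Year 5: $112,310 × 6/55 = $12,252. Book value $65,030.
Year 6: $112,310 × 5/55 = $10,210. Book value $54,820.
Year 7: $112,310 × 4/55 = $8,168. Book value $46,652.
Year 8: $112,310 × 3/55 = $6,126. Book value $40,526.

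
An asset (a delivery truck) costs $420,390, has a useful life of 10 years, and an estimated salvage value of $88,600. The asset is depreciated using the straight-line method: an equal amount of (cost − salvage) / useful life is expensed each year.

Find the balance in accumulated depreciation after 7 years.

Depreciable base = $420,390 − $88,600 = $331,790.
Annual expense = $331,790 / 10 = $33,179.
End of year 1: book value $387,211.
End of year 2: book value $354,032.
End of year 3: book value $320,853.
End of year 4: book value $287,674.
End of year 5: book value $254,495.
End of year 6: book value $221,316.
End of year 7: book value $188,137.
Accumulated through year 7 = $420,390 − $188,137 = $232,253.

$232,253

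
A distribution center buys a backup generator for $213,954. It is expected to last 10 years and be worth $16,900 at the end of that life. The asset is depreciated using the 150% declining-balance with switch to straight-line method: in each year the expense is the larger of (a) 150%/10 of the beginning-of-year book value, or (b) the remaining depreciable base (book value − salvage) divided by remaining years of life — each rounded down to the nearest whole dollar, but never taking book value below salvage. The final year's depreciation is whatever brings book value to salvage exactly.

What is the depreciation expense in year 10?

$15,607

Depreciable base = $213,954 − $16,900 = $197,054.
Year 1: DB = ⌊$213,954 × 150%/10⌋ = $32,093; SL = ⌊$197,054/10⌋ = $19,705 → take DB $32,093. Book value $181,861.
Year 2: DB = ⌊$181,861 × 150%/10⌋ = $27,279; SL = ⌊$164,961/9⌋ = $18,329 → take DB $27,279. Book value $154,582.
Year 3: DB = ⌊$154,582 × 150%/10⌋ = $23,187; SL = ⌊$137,682/8⌋ = $17,210 → take DB $23,187. Book value $131,395.
Year 4: DB = ⌊$131,395 × 150%/10⌋ = $19,709; SL = ⌊$114,495/7⌋ = $16,356 → take DB $19,709. Book value $111,686.
Year 5: DB = ⌊$111,686 × 150%/10⌋ = $16,752; SL = ⌊$94,786/6⌋ = $15,797 → take DB $16,752. Book value $94,934.
Year 6: DB = ⌊$94,934 × 150%/10⌋ = $14,240; SL = ⌊$78,034/5⌋ = $15,606 → take SL $15,606. Book value $79,328.
Year 7: DB = ⌊$79,328 × 150%/10⌋ = $11,899; SL = ⌊$62,428/4⌋ = $15,607 → take SL $15,607. Book value $63,721.
Year 8: DB = ⌊$63,721 × 150%/10⌋ = $9,558; SL = ⌊$46,821/3⌋ = $15,607 → take SL $15,607. Book value $48,114.
Year 9: DB = ⌊$48,114 × 150%/10⌋ = $7,217; SL = ⌊$31,214/2⌋ = $15,607 → take SL $15,607. Book value $32,507.
Year 10 (final): $32,507 − $16,900 = $15,607. Book value $16,900.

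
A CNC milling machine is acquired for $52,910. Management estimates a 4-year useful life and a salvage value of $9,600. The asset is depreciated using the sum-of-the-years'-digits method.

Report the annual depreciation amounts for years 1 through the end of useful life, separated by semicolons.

Depreciable base = $52,910 − $9,600 = $43,310.
Sum of the years' digits = 4+3+2+1 = 10.
Year 1: $43,310 × 4/10 = $17,324. Book value $35,586.
Year 2: $43,310 × 3/10 = $12,993. Book value $22,593.
Year 3: $43,310 × 2/10 = $8,662. Book value $13,931.
Year 4: $43,310 × 1/10 = $4,331. Book value $9,600.

$17,324; $12,993; $8,662; $4,331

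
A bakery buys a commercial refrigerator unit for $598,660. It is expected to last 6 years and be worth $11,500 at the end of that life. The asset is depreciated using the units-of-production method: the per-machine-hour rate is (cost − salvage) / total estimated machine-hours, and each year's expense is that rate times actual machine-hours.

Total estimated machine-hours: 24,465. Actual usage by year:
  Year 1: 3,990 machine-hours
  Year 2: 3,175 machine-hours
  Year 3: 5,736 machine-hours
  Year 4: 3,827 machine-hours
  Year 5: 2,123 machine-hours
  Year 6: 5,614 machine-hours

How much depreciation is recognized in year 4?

$91,848

Depreciable base = $598,660 − $11,500 = $587,160.
Rate = $587,160 / 24,465 machine-hours = $24 per machine-hour.
Year 1: 3,990 × $24 = $95,760. Book value $502,900.
Year 2: 3,175 × $24 = $76,200. Book value $426,700.
Year 3: 5,736 × $24 = $137,664. Book value $289,036.
Year 4: 3,827 × $24 = $91,848. Book value $197,188.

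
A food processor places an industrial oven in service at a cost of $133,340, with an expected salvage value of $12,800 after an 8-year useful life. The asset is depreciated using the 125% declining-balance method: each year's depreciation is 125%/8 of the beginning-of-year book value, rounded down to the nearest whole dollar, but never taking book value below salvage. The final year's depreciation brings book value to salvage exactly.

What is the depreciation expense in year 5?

$10,559

Depreciable base = $133,340 − $12,800 = $120,540.
Year 1: ⌊$133,340 × 125%/8⌋ = $20,834. Book value $112,506.
Year 2: ⌊$112,506 × 125%/8⌋ = $17,579. Book value $94,927.
Year 3: ⌊$94,927 × 125%/8⌋ = $14,832. Book value $80,095.
Year 4: ⌊$80,095 × 125%/8⌋ = $12,514. Book value $67,581.
Year 5: ⌊$67,581 × 125%/8⌋ = $10,559. Book value $57,022.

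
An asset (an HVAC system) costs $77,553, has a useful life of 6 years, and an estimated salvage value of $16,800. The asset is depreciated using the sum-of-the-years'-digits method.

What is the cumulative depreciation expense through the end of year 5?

Depreciable base = $77,553 − $16,800 = $60,753.
Sum of the years' digits = 6+5+4+3+2+1 = 21.
Year 1: $60,753 × 6/21 = $17,358. Book value $60,195.
Year 2: $60,753 × 5/21 = $14,465. Book value $45,730.
Year 3: $60,753 × 4/21 = $11,572. Book value $34,158.
Year 4: $60,753 × 3/21 = $8,679. Book value $25,479.
Year 5: $60,753 × 2/21 = $5,786. Book value $19,693.
Accumulated through year 5 = $77,553 − $19,693 = $57,860.

$57,860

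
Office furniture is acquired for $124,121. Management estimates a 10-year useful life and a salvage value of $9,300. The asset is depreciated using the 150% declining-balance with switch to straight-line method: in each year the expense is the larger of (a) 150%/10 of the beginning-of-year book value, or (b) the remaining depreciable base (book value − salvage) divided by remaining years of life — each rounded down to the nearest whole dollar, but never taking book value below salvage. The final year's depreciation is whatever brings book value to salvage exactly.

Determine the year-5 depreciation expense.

$9,718

Depreciable base = $124,121 − $9,300 = $114,821.
Year 1: DB = ⌊$124,121 × 150%/10⌋ = $18,618; SL = ⌊$114,821/10⌋ = $11,482 → take DB $18,618. Book value $105,503.
Year 2: DB = ⌊$105,503 × 150%/10⌋ = $15,825; SL = ⌊$96,203/9⌋ = $10,689 → take DB $15,825. Book value $89,678.
Year 3: DB = ⌊$89,678 × 150%/10⌋ = $13,451; SL = ⌊$80,378/8⌋ = $10,047 → take DB $13,451. Book value $76,227.
Year 4: DB = ⌊$76,227 × 150%/10⌋ = $11,434; SL = ⌊$66,927/7⌋ = $9,561 → take DB $11,434. Book value $64,793.
Year 5: DB = ⌊$64,793 × 150%/10⌋ = $9,718; SL = ⌊$55,493/6⌋ = $9,248 → take DB $9,718. Book value $55,075.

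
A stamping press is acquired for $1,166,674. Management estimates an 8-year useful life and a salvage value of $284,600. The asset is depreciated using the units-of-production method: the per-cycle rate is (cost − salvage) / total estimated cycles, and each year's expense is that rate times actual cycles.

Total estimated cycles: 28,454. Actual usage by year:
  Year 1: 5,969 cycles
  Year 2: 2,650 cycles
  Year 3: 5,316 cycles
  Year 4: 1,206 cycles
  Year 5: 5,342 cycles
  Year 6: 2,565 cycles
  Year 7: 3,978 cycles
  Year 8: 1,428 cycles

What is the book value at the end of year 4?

Depreciable base = $1,166,674 − $284,600 = $882,074.
Rate = $882,074 / 28,454 cycles = $31 per cycle.
Year 1: 5,969 × $31 = $185,039. Book value $981,635.
Year 2: 2,650 × $31 = $82,150. Book value $899,485.
Year 3: 5,316 × $31 = $164,796. Book value $734,689.
Year 4: 1,206 × $31 = $37,386. Book value $697,303.

$697,303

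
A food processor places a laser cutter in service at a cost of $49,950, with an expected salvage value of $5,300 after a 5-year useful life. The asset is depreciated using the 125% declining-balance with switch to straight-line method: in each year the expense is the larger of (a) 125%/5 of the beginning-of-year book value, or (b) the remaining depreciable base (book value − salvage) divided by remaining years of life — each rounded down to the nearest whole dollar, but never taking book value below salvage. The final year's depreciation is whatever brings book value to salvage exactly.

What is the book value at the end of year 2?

Depreciable base = $49,950 − $5,300 = $44,650.
Year 1: DB = ⌊$49,950 × 125%/5⌋ = $12,487; SL = ⌊$44,650/5⌋ = $8,930 → take DB $12,487. Book value $37,463.
Year 2: DB = ⌊$37,463 × 125%/5⌋ = $9,365; SL = ⌊$32,163/4⌋ = $8,040 → take DB $9,365. Book value $28,098.

$28,098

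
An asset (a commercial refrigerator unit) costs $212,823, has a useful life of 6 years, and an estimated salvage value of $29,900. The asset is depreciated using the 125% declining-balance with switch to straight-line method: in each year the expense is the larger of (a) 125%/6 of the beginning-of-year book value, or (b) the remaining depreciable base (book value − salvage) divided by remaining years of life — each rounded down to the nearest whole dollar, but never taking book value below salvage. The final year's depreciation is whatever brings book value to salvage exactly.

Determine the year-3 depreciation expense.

Depreciable base = $212,823 − $29,900 = $182,923.
Year 1: DB = ⌊$212,823 × 125%/6⌋ = $44,338; SL = ⌊$182,923/6⌋ = $30,487 → take DB $44,338. Book value $168,485.
Year 2: DB = ⌊$168,485 × 125%/6⌋ = $35,101; SL = ⌊$138,585/5⌋ = $27,717 → take DB $35,101. Book value $133,384.
Year 3: DB = ⌊$133,384 × 125%/6⌋ = $27,788; SL = ⌊$103,484/4⌋ = $25,871 → take DB $27,788. Book value $105,596.

$27,788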